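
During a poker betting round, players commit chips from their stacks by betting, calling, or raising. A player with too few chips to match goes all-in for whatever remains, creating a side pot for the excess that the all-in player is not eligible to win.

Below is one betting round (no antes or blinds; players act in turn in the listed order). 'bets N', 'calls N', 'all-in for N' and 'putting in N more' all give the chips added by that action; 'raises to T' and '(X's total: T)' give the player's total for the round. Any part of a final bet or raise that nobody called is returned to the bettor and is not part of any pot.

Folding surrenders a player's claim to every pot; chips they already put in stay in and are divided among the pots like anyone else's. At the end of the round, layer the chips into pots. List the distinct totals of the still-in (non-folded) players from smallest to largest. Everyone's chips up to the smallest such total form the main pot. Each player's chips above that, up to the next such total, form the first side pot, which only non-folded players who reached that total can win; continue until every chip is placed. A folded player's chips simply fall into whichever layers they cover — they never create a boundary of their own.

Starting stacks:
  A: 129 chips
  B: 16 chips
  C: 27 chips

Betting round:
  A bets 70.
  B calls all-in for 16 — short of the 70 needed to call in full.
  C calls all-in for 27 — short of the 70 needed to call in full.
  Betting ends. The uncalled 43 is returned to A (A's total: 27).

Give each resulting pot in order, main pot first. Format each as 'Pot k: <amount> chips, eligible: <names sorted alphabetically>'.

Contributions (after 43 returned to A): A=27, B=16, C=27
Pot levels (distinct totals of non-folded players): 16, 27
Layer 1-16: 16 each from A, B, C = 16*3 = 48 chips; eligible A, B, C
Layer 17-27: 11 each from A, C = 11*2 = 22 chips; eligible A, C

Pot 1: 48 chips, eligible: A, B, C
Pot 2: 22 chips, eligible: A, C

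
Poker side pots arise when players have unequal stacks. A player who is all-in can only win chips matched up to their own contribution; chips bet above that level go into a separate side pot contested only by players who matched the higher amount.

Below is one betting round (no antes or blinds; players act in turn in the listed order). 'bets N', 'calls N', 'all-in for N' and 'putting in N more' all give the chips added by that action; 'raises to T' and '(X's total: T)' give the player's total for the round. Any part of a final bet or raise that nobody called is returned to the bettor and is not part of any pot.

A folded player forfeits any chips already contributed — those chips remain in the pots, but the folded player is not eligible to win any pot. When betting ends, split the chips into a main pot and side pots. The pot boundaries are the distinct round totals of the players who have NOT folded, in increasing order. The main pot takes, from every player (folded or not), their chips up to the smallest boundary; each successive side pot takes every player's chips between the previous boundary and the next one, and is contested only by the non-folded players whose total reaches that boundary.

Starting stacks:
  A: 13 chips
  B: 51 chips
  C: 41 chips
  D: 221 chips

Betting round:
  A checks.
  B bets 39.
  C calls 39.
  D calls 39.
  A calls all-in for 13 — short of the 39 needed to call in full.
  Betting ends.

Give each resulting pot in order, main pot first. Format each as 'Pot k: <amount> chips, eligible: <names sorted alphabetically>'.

Pot 1: 52 chips, eligible: A, B, C, D
Pot 2: 78 chips, eligible: B, C, D

Derivation:
Contributions: A=13, B=39, C=39, D=39
Pot levels (distinct totals of non-folded players): 13, 39
Layer 1-13: 13 each from A, B, C, D = 13*4 = 52 chips; eligible A, B, C, D
Layer 14-39: 26 each from B, C, D = 26*3 = 78 chips; eligible B, C, D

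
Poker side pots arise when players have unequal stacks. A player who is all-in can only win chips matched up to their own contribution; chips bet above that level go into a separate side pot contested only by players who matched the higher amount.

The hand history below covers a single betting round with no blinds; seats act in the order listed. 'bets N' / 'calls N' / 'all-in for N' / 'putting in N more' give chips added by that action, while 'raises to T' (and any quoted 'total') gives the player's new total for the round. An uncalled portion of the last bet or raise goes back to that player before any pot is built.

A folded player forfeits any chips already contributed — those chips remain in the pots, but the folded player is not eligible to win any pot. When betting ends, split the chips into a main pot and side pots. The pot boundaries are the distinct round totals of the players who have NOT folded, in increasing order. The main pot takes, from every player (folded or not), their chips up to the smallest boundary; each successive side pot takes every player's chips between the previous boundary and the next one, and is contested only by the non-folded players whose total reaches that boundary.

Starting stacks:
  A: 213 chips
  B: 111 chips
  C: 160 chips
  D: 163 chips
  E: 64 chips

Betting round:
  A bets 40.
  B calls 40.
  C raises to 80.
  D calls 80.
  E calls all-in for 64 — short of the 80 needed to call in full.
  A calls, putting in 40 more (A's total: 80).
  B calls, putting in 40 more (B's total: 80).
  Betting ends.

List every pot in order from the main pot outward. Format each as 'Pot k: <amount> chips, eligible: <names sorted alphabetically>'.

Contributions: A=80, B=80, C=80, D=80, E=64
Pot levels (distinct totals of non-folded players): 64, 80
Layer 1-64: 64 each from A, B, C, D, E = 64*5 = 320 chips; eligible A, B, C, D, E
Layer 65-80: 16 each from A, B, C, D = 16*4 = 64 chips; eligible A, B, C, D

Pot 1: 320 chips, eligible: A, B, C, D, E
Pot 2: 64 chips, eligible: A, B, C, D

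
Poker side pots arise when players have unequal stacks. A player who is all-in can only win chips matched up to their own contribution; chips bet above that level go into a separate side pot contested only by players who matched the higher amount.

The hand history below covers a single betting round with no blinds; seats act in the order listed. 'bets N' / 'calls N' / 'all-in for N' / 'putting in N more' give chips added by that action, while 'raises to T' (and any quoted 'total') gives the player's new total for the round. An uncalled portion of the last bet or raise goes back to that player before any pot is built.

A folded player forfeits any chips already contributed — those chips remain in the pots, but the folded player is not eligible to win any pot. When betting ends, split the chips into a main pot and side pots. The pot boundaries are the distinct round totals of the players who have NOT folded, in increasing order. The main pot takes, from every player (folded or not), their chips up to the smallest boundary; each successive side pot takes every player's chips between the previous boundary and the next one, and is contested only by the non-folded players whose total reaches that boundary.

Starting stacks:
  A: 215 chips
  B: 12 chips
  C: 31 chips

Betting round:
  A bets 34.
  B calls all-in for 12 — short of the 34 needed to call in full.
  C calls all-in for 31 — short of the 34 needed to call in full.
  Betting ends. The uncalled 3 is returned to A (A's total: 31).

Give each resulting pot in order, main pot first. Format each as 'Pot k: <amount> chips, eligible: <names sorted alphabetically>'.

Pot 1: 36 chips, eligible: A, B, C
Pot 2: 38 chips, eligible: A, C

Derivation:
Contributions (after 3 returned to A): A=31, B=12, C=31
Pot levels (distinct totals of non-folded players): 12, 31
Layer 1-12: 12 each from A, B, C = 12*3 = 36 chips; eligible A, B, C
Layer 13-31: 19 each from A, C = 19*2 = 38 chips; eligible A, C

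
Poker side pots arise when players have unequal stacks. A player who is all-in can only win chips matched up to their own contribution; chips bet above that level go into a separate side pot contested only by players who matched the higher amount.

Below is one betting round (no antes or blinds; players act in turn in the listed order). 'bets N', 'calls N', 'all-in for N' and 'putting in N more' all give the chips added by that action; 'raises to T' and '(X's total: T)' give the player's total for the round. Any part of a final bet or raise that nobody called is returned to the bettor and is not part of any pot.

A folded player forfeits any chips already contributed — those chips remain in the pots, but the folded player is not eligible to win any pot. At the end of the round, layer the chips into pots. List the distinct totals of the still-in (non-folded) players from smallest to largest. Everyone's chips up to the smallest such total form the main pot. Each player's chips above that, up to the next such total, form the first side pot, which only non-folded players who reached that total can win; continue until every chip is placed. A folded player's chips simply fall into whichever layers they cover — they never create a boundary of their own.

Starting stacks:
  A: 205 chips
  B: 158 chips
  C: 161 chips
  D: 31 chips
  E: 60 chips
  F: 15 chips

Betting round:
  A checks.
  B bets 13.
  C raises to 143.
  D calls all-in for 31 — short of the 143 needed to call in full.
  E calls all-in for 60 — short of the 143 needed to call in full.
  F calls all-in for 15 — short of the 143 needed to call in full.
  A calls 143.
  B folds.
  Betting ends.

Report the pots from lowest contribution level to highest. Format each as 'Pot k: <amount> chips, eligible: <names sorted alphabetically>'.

Pot 1: 88 chips, eligible: A, C, D, E, F
Pot 2: 64 chips, eligible: A, C, D, E
Pot 3: 87 chips, eligible: A, C, E
Pot 4: 166 chips, eligible: A, C

Derivation:
Contributions: A=143, B=13, C=143, D=31, E=60, F=15
Folded: B
Pot levels (distinct totals of non-folded players): 15, 31, 60, 143
Layer 1-15: A 15 + B 13 + C 15 + D 15 + E 15 + F 15 = 88 chips; eligible A, C, D, E, F
Layer 16-31: 16 each from A, C, D, E = 16*4 = 64 chips; eligible A, C, D, E
Layer 32-60: 29 each from A, C, E = 29*3 = 87 chips; eligible A, C, E
Layer 61-143: 83 each from A, C = 83*2 = 166 chips; eligible A, C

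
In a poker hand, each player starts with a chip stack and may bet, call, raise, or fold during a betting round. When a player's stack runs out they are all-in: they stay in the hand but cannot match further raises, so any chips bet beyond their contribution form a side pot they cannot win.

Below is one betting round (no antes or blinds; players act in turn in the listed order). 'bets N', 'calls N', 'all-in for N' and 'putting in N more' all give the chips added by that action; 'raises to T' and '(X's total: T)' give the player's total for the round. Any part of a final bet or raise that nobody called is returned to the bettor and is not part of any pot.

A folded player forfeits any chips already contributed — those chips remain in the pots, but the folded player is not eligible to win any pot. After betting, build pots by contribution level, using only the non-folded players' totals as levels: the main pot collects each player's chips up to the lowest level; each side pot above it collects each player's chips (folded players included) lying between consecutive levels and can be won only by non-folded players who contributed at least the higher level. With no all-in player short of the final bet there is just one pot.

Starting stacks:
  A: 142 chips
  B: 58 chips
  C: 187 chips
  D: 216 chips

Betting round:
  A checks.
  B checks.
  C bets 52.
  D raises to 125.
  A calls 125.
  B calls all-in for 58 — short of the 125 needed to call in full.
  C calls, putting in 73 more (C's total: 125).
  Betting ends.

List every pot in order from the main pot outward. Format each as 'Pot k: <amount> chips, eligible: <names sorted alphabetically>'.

Contributions: A=125, B=58, C=125, D=125
Pot levels (distinct totals of non-folded players): 58, 125
Layer 1-58: 58 each from A, B, C, D = 58*4 = 232 chips; eligible A, B, C, D
Layer 59-125: 67 each from A, C, D = 67*3 = 201 chips; eligible A, C, D

Pot 1: 232 chips, eligible: A, B, C, D
Pot 2: 201 chips, eligible: A, C, D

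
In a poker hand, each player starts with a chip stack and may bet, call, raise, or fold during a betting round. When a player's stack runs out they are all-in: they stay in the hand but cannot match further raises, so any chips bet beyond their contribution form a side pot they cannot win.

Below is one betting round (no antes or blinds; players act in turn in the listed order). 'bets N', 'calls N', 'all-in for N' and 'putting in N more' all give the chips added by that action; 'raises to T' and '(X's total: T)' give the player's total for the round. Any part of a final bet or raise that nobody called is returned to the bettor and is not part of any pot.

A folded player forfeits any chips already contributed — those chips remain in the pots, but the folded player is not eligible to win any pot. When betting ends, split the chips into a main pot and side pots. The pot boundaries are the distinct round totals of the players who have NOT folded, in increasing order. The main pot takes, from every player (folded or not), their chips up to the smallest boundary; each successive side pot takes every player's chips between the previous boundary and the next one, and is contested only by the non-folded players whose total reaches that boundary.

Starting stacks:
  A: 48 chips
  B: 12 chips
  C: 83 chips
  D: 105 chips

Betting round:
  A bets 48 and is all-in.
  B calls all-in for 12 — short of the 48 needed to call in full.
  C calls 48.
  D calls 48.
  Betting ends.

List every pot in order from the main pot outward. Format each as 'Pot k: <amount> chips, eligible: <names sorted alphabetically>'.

Contributions: A=48, B=12, C=48, D=48
Pot levels (distinct totals of non-folded players): 12, 48
Layer 1-12: 12 each from A, B, C, D = 12*4 = 48 chips; eligible A, B, C, D
Layer 13-48: 36 each from A, C, D = 36*3 = 108 chips; eligible A, C, D

Pot 1: 48 chips, eligible: A, B, C, D
Pot 2: 108 chips, eligible: A, C, D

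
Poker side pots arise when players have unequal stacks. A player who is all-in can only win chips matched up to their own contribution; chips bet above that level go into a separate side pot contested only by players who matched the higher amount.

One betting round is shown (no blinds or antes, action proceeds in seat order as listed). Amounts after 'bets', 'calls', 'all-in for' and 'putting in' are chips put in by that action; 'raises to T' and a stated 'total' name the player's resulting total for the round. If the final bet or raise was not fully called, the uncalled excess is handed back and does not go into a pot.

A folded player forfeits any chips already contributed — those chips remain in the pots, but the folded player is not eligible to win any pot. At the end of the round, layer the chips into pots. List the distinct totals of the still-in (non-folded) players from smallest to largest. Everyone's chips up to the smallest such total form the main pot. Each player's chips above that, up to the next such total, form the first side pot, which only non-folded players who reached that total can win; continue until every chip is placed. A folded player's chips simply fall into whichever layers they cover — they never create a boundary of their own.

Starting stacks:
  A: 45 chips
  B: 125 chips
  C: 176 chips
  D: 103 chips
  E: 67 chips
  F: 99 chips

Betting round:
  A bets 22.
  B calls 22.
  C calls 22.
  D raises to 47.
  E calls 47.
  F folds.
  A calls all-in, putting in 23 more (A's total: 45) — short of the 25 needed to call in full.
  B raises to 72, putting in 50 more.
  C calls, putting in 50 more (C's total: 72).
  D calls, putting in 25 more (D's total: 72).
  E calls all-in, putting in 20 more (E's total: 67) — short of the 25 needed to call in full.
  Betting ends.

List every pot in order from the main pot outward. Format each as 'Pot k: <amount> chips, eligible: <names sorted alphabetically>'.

Pot 1: 225 chips, eligible: A, B, C, D, E
Pot 2: 88 chips, eligible: B, C, D, E
Pot 3: 15 chips, eligible: B, C, D

Derivation:
Contributions: A=45, B=72, C=72, D=72, E=67
Folded: F
Pot levels (distinct totals of non-folded players): 45, 67, 72
Layer 1-45: 45 each from A, B, C, D, E = 45*5 = 225 chips; eligible A, B, C, D, E
Layer 46-67: 22 each from B, C, D, E = 22*4 = 88 chips; eligible B, C, D, E
Layer 68-72: 5 each from B, C, D = 5*3 = 15 chips; eligible B, C, D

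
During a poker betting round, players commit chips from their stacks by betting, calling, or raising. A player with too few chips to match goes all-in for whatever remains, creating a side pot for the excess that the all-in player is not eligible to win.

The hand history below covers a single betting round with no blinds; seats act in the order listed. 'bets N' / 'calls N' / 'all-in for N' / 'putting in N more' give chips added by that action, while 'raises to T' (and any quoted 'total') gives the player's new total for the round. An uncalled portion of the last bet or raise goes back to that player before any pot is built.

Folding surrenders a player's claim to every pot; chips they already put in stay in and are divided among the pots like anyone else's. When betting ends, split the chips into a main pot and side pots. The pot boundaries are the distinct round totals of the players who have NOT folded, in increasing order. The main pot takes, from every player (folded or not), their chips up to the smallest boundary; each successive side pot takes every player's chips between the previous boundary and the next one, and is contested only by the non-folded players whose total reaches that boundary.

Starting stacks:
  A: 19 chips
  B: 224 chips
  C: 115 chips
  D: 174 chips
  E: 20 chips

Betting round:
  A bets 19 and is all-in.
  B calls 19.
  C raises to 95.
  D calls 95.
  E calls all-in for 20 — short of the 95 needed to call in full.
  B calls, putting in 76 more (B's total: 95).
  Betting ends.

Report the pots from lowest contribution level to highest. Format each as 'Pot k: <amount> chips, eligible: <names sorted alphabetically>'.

Contributions: A=19, B=95, C=95, D=95, E=20
Pot levels (distinct totals of non-folded players): 19, 20, 95
Layer 1-19: 19 each from A, B, C, D, E = 19*5 = 95 chips; eligible A, B, C, D, E
Layer 20-20: 1 each from B, C, D, E = 1*4 = 4 chips; eligible B, C, D, E
Layer 21-95: 75 each from B, C, D = 75*3 = 225 chips; eligible B, C, D

Pot 1: 95 chips, eligible: A, B, C, D, E
Pot 2: 4 chips, eligible: B, C, D, E
Pot 3: 225 chips, eligible: B, C, D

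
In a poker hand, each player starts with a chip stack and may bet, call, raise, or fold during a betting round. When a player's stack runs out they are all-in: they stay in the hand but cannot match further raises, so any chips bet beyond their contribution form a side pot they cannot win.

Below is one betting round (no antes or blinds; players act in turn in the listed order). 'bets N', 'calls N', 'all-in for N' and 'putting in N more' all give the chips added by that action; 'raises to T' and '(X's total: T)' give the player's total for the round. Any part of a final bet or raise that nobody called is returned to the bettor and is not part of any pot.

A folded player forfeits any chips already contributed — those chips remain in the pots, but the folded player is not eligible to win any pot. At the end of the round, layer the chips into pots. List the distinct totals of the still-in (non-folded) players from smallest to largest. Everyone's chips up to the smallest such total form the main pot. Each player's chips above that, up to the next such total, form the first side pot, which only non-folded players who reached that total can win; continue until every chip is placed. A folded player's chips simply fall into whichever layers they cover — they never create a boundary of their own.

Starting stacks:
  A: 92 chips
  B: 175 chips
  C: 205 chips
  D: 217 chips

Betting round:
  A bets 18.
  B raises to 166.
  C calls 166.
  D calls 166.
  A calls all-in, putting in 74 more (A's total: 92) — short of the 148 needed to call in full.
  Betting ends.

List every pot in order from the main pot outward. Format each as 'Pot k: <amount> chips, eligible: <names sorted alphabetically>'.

Pot 1: 368 chips, eligible: A, B, C, D
Pot 2: 222 chips, eligible: B, C, D

Derivation:
Contributions: A=92, B=166, C=166, D=166
Pot levels (distinct totals of non-folded players): 92, 166
Layer 1-92: 92 each from A, B, C, D = 92*4 = 368 chips; eligible A, B, C, D
Layer 93-166: 74 each from B, C, D = 74*3 = 222 chips; eligible B, C, D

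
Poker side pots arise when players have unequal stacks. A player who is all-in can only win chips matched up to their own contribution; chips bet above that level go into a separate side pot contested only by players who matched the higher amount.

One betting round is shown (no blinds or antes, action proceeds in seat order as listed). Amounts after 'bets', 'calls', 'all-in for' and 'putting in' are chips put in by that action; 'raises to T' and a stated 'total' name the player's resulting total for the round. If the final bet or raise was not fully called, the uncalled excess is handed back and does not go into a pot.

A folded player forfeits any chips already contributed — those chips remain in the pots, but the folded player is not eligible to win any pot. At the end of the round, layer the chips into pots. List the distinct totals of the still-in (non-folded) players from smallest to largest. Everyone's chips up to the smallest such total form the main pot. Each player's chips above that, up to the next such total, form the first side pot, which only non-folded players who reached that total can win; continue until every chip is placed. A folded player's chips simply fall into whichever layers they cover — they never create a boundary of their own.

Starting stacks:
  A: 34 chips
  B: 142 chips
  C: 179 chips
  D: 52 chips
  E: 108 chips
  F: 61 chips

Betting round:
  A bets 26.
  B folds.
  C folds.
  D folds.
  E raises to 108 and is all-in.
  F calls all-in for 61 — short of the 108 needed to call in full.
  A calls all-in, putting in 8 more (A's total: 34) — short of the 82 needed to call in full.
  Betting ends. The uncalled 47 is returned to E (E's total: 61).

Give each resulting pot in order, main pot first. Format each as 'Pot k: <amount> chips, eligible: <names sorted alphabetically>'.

Contributions (after 47 returned to E): A=34, E=61, F=61
Folded: B, C, D
Pot levels (distinct totals of non-folded players): 34, 61
Layer 1-34: 34 each from A, E, F = 34*3 = 102 chips; eligible A, E, F
Layer 35-61: 27 each from E, F = 27*2 = 54 chips; eligible E, F

Pot 1: 102 chips, eligible: A, E, F
Pot 2: 54 chips, eligible: E, F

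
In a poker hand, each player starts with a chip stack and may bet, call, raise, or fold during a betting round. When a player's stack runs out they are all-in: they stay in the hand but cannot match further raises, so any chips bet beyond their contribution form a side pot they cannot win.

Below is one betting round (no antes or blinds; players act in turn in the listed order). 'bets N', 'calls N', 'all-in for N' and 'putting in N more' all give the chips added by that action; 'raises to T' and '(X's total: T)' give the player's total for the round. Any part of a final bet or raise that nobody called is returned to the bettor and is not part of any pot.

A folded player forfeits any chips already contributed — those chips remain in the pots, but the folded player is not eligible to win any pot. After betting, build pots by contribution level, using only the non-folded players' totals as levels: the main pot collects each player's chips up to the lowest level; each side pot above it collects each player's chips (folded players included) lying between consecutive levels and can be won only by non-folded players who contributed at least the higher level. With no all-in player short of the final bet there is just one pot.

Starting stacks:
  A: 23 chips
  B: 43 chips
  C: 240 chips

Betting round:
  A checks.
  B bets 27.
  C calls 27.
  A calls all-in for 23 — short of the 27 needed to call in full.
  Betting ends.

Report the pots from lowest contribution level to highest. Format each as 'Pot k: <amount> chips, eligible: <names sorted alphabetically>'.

Contributions: A=23, B=27, C=27
Pot levels (distinct totals of non-folded players): 23, 27
Layer 1-23: 23 each from A, B, C = 23*3 = 69 chips; eligible A, B, C
Layer 24-27: 4 each from B, C = 4*2 = 8 chips; eligible B, C

Pot 1: 69 chips, eligible: A, B, C
Pot 2: 8 chips, eligible: B, C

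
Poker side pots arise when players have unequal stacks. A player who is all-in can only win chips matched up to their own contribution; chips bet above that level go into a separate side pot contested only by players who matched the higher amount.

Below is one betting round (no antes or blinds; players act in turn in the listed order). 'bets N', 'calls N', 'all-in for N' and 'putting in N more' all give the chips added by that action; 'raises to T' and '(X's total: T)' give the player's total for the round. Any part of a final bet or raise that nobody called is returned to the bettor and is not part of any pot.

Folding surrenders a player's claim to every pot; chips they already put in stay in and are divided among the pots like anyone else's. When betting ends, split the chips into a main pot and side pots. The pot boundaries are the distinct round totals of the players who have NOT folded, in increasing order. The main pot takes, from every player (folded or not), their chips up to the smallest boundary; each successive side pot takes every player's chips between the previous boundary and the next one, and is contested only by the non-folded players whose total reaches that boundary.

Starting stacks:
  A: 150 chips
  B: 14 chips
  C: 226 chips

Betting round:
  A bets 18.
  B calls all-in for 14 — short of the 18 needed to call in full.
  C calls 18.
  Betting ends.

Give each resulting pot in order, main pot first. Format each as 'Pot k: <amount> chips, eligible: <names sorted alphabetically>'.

Pot 1: 42 chips, eligible: A, B, C
Pot 2: 8 chips, eligible: A, C

Derivation:
Contributions: A=18, B=14, C=18
Pot levels (distinct totals of non-folded players): 14, 18
Layer 1-14: 14 each from A, B, C = 14*3 = 42 chips; eligible A, B, C
Layer 15-18: 4 each from A, C = 4*2 = 8 chips; eligible A, C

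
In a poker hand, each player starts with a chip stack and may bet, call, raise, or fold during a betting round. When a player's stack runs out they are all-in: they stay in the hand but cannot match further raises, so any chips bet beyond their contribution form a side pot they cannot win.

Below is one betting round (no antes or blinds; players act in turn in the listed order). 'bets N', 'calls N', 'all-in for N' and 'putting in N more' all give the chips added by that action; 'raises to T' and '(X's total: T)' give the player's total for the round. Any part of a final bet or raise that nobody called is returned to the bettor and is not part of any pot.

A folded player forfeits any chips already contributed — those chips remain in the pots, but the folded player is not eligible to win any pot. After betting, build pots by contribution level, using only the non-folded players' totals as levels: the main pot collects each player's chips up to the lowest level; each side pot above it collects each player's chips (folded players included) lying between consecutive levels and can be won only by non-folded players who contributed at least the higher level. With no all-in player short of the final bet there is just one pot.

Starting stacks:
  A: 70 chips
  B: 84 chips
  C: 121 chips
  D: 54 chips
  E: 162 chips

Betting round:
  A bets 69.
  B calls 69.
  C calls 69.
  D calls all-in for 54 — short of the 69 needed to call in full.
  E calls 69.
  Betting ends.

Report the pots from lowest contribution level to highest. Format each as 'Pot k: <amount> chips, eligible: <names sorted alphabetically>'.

Pot 1: 270 chips, eligible: A, B, C, D, E
Pot 2: 60 chips, eligible: A, B, C, E

Derivation:
Contributions: A=69, B=69, C=69, D=54, E=69
Pot levels (distinct totals of non-folded players): 54, 69
Layer 1-54: 54 each from A, B, C, D, E = 54*5 = 270 chips; eligible A, B, C, D, E
Layer 55-69: 15 each from A, B, C, E = 15*4 = 60 chips; eligible A, B, C, E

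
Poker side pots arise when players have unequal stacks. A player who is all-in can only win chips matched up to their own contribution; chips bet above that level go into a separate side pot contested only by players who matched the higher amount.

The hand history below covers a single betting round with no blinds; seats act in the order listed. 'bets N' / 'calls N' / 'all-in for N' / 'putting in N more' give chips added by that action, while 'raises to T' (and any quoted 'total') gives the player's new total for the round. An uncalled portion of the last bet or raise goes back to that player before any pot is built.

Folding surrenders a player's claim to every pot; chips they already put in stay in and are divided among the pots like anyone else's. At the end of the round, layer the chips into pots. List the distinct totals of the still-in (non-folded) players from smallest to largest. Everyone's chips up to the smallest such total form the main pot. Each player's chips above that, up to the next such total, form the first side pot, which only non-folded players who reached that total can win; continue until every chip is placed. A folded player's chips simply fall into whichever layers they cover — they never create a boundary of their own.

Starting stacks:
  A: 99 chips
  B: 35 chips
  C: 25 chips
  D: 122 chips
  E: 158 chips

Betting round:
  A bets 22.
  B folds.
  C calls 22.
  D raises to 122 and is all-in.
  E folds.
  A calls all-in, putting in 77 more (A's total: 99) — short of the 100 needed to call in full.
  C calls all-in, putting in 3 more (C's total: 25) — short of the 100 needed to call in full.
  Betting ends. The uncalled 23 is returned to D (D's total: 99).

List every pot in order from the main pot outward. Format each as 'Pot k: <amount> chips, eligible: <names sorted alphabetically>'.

Contributions (after 23 returned to D): A=99, C=25, D=99
Folded: B, E
Pot levels (distinct totals of non-folded players): 25, 99
Layer 1-25: 25 each from A, C, D = 25*3 = 75 chips; eligible A, C, D
Layer 26-99: 74 each from A, D = 74*2 = 148 chips; eligible A, D

Pot 1: 75 chips, eligible: A, C, D
Pot 2: 148 chips, eligible: A, D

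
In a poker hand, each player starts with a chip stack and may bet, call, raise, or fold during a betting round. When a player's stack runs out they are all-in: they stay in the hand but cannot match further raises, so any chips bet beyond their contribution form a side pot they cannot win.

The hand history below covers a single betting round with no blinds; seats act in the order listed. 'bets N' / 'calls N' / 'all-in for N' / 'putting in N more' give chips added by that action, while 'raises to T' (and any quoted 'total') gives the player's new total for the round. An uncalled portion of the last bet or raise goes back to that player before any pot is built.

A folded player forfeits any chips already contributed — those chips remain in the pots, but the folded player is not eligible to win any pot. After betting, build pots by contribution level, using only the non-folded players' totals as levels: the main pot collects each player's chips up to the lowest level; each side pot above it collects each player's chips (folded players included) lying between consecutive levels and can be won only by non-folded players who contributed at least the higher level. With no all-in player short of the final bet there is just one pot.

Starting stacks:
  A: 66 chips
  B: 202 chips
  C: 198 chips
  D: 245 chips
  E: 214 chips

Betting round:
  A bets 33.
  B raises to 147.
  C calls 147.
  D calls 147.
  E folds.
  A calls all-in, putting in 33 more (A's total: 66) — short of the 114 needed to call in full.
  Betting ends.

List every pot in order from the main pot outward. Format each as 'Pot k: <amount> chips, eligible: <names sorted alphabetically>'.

Contributions: A=66, B=147, C=147, D=147
Folded: E
Pot levels (distinct totals of non-folded players): 66, 147
Layer 1-66: 66 each from A, B, C, D = 66*4 = 264 chips; eligible A, B, C, D
Layer 67-147: 81 each from B, C, D = 81*3 = 243 chips; eligible B, C, D

Pot 1: 264 chips, eligible: A, B, C, D
Pot 2: 243 chips, eligible: B, C, D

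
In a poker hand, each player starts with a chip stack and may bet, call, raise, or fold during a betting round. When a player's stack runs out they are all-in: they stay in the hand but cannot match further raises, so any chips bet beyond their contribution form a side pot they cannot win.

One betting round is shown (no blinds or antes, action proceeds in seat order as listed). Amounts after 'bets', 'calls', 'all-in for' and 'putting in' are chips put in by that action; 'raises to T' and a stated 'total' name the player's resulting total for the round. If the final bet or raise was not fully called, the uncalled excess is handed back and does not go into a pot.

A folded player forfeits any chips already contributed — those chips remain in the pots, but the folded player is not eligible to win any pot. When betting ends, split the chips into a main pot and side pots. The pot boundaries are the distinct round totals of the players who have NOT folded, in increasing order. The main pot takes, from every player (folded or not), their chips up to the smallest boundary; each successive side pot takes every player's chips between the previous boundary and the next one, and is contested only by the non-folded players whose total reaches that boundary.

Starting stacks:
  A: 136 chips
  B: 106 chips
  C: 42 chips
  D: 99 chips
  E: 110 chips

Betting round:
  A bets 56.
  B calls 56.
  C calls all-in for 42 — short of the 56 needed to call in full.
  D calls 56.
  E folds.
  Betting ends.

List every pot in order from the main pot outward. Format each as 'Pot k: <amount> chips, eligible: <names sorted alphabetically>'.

Pot 1: 168 chips, eligible: A, B, C, D
Pot 2: 42 chips, eligible: A, B, D

Derivation:
Contributions: A=56, B=56, C=42, D=56
Folded: E
Pot levels (distinct totals of non-folded players): 42, 56
Layer 1-42: 42 each from A, B, C, D = 42*4 = 168 chips; eligible A, B, C, D
Layer 43-56: 14 each from A, B, D = 14*3 = 42 chips; eligible A, B, D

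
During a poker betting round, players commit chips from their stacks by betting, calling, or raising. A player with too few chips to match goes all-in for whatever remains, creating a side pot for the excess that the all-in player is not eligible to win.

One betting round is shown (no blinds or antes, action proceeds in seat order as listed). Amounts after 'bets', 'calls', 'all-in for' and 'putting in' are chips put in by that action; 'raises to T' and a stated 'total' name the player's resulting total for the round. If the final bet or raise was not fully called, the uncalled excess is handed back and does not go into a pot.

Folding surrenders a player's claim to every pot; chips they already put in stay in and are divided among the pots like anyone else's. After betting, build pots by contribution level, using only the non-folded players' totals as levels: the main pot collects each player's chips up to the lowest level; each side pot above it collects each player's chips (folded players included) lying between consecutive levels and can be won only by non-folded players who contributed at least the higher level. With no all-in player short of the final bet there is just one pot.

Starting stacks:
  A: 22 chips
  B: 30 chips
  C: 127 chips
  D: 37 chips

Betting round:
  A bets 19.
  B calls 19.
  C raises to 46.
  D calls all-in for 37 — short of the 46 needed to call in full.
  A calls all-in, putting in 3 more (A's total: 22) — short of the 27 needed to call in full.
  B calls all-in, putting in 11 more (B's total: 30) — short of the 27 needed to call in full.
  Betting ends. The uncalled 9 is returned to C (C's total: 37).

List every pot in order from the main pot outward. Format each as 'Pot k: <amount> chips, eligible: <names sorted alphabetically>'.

Pot 1: 88 chips, eligible: A, B, C, D
Pot 2: 24 chips, eligible: B, C, D
Pot 3: 14 chips, eligible: C, D

Derivation:
Contributions (after 9 returned to C): A=22, B=30, C=37, D=37
Pot levels (distinct totals of non-folded players): 22, 30, 37
Layer 1-22: 22 each from A, B, C, D = 22*4 = 88 chips; eligible A, B, C, D
Layer 23-30: 8 each from B, C, D = 8*3 = 24 chips; eligible B, C, D
Layer 31-37: 7 each from C, D = 7*2 = 14 chips; eligible C, D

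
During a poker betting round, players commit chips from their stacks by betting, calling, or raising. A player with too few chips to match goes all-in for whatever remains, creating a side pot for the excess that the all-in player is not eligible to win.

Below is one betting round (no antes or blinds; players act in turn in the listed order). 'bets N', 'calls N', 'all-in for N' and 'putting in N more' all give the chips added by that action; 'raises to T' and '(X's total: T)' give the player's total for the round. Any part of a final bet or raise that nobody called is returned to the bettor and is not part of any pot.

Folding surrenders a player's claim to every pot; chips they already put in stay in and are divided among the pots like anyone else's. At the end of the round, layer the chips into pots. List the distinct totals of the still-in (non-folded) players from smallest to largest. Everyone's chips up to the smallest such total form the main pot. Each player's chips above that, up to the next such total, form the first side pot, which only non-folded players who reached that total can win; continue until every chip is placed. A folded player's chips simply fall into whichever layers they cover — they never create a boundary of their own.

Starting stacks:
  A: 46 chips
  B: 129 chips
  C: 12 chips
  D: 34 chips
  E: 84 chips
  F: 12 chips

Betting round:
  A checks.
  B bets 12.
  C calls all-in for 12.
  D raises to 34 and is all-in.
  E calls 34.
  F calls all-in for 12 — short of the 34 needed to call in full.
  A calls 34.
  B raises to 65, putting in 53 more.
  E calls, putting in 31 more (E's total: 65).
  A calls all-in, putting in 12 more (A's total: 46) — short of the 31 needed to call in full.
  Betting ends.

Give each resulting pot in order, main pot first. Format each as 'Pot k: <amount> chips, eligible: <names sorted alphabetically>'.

Pot 1: 72 chips, eligible: A, B, C, D, E, F
Pot 2: 88 chips, eligible: A, B, D, E
Pot 3: 36 chips, eligible: A, B, E
Pot 4: 38 chips, eligible: B, E

Derivation:
Contributions: A=46, B=65, C=12, D=34, E=65, F=12
Pot levels (distinct totals of non-folded players): 12, 34, 46, 65
Layer 1-12: 12 each from A, B, C, D, E, F = 12*6 = 72 chips; eligible A, B, C, D, E, F
Layer 13-34: 22 each from A, B, D, E = 22*4 = 88 chips; eligible A, B, D, E
Layer 35-46: 12 each from A, B, E = 12*3 = 36 chips; eligible A, B, E
Layer 47-65: 19 each from B, E = 19*2 = 38 chips; eligible B, E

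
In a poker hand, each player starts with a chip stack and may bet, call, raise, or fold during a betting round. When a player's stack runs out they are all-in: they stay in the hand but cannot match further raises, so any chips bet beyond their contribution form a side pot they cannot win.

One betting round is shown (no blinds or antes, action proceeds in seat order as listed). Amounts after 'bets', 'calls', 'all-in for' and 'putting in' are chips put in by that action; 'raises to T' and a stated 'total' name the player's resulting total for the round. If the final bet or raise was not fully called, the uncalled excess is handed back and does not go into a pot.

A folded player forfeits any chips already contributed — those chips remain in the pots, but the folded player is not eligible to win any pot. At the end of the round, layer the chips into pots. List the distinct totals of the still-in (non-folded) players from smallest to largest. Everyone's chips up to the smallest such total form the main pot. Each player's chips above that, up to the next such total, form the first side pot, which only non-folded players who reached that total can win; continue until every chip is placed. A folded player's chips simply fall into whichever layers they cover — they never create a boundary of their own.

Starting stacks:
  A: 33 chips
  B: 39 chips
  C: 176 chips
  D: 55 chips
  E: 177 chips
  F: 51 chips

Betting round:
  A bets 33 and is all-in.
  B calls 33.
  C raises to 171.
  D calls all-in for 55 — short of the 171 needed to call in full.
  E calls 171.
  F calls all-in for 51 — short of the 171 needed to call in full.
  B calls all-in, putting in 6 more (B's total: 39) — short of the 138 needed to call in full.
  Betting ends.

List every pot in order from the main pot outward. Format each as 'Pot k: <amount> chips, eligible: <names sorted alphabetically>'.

Contributions: A=33, B=39, C=171, D=55, E=171, F=51
Pot levels (distinct totals of non-folded players): 33, 39, 51, 55, 171
Layer 1-33: 33 each from A, B, C, D, E, F = 33*6 = 198 chips; eligible A, B, C, D, E, F
Layer 34-39: 6 each from B, C, D, E, F = 6*5 = 30 chips; eligible B, C, D, E, F
Layer 40-51: 12 each from C, D, E, F = 12*4 = 48 chips; eligible C, D, E, F
Layer 52-55: 4 each from C, D, E = 4*3 = 12 chips; eligible C, D, E
Layer 56-171: 116 each from C, E = 116*2 = 232 chips; eligible C, E

Pot 1: 198 chips, eligible: A, B, C, D, E, F
Pot 2: 30 chips, eligible: B, C, D, E, F
Pot 3: 48 chips, eligible: C, D, E, F
Pot 4: 12 chips, eligible: C, D, E
Pot 5: 232 chips, eligible: C, E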